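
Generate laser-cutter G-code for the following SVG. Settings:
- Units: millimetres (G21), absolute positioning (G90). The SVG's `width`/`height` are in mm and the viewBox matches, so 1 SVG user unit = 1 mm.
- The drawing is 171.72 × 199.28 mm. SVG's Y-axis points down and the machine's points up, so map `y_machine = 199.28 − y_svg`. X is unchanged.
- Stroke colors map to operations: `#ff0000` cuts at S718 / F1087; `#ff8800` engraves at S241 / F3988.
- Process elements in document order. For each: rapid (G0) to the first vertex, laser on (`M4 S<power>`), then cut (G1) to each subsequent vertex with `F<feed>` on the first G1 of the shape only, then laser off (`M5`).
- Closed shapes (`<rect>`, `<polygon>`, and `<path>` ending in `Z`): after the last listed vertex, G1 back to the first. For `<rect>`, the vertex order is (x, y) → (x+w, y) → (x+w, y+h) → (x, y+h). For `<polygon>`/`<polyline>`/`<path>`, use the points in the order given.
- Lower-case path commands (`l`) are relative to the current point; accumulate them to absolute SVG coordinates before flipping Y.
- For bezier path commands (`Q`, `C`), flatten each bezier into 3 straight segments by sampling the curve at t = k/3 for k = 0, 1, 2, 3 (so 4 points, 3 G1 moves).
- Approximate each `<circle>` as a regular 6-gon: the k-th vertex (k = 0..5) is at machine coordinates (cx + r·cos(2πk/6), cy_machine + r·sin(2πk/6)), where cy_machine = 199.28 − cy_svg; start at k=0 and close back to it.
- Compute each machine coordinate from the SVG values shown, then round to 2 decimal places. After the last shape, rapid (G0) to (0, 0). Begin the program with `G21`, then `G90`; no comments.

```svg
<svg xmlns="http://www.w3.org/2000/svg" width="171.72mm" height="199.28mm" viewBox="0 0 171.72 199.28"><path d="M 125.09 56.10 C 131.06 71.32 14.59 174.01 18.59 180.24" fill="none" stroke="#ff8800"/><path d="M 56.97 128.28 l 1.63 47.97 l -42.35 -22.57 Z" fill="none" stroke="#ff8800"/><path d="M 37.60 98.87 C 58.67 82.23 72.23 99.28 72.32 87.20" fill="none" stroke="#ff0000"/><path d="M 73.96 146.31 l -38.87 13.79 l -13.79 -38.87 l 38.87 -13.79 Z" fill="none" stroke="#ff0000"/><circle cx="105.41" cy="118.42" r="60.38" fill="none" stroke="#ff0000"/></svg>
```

viewBox `0 0 171.72 199.28` with mm width/height → 1 unit = 1 mm. Flip: y_m = 199.28 − y_svg.

**Shape 1** — `<path>` cubic bezier, stroke `#ff8800` → engrave (S241, F3988). Control points (SVG): P0=(125.09,56.10), P1=(131.06,71.32), P2=(14.59,174.01), P3=(18.59,180.24); sampled at t=k/3. Machine vertices: (125.09,143.18) → (99.24,105.62) → (45.75,50.61) → (18.59,19.04). Open path.

**Shape 2** — `<path>` regular polygon, stroke `#ff8800` → engrave (S241, F3988). Machine vertices: (56.97,71.00) → (58.60,23.03) → (16.25,45.60) → (56.97,71.00). Closed: final G1 returns to the first vertex.

**Shape 3** — `<path>` cubic bezier, stroke `#ff0000` → cut (S718, F1087). Control points (SVG): P0=(37.60,98.87), P1=(58.67,82.23), P2=(72.23,99.28), P3=(72.32,87.20); sampled at t=k/3. Machine vertices: (37.60,100.41) → (55.95,108.15) → (67.96,107.38) → (72.32,112.08). Open path.

**Shape 4** — `<path>` regular polygon, stroke `#ff0000` → cut (S718, F1087). Machine vertices: (73.96,52.97) → (35.09,39.18) → (21.30,78.05) → (60.17,91.84) → (73.96,52.97). Closed: final G1 returns to the first vertex.

**Shape 5** — `<circle>` circle, stroke `#ff0000` → cut (S718, F1087). Machine vertices: (165.79,80.86) → (135.60,133.15) → (75.22,133.15) → (45.03,80.86) → (75.22,28.57) → (135.60,28.57) → (165.79,80.86). Closed: final G1 returns to the first vertex.

G21
G90
G0 X125.09 Y143.18
M4 S241
G1 X99.24 Y105.62 F3988
G1 X45.75 Y50.61
G1 X18.59 Y19.04
M5
G0 X56.97 Y71.00
M4 S241
G1 X58.60 Y23.03 F3988
G1 X16.25 Y45.60
G1 X56.97 Y71.00
M5
G0 X37.60 Y100.41
M4 S718
G1 X55.95 Y108.15 F1087
G1 X67.96 Y107.38
G1 X72.32 Y112.08
M5
G0 X73.96 Y52.97
M4 S718
G1 X35.09 Y39.18 F1087
G1 X21.30 Y78.05
G1 X60.17 Y91.84
G1 X73.96 Y52.97
M5
G0 X165.79 Y80.86
M4 S718
G1 X135.60 Y133.15 F1087
G1 X75.22 Y133.15
G1 X45.03 Y80.86
G1 X75.22 Y28.57
G1 X135.60 Y28.57
G1 X165.79 Y80.86
M5
G0 X0.00 Y0.00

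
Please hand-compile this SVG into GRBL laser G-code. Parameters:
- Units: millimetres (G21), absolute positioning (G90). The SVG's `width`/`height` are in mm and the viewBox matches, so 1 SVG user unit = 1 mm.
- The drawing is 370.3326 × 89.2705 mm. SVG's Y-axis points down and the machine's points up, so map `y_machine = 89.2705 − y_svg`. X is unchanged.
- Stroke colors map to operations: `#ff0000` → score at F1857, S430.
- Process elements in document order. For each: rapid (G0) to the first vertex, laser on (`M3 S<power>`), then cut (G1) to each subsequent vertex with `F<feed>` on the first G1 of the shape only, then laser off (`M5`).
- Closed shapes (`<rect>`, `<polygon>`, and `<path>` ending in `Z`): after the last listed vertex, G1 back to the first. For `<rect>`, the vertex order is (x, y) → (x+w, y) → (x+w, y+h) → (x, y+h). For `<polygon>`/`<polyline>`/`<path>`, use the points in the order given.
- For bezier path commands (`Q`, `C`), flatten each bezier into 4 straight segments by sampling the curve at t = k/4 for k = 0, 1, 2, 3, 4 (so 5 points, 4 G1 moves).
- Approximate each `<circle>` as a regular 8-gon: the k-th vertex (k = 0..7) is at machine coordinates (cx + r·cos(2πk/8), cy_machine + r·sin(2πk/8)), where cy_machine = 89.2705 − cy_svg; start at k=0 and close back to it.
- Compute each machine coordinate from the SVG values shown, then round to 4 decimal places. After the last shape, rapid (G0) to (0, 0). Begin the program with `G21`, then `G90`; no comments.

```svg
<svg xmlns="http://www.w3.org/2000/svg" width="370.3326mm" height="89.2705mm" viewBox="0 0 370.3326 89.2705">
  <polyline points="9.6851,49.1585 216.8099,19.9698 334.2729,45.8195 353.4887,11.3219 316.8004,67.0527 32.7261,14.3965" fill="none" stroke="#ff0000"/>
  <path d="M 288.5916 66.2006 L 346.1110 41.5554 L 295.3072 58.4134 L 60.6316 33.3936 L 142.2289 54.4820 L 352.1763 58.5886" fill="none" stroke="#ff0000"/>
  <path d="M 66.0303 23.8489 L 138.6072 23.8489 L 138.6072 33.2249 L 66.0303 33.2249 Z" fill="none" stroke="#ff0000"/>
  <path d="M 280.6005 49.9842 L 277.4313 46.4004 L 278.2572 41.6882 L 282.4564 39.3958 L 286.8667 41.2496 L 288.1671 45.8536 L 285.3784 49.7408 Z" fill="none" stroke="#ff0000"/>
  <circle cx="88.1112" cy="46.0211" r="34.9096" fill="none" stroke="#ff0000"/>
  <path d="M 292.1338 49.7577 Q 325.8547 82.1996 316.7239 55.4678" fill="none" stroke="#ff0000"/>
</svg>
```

viewBox `0 0 370.3326 89.2705` with mm width/height → 1 unit = 1 mm. Flip: y_m = 89.2705 − y_svg.

**Shape 1** — `<polyline>` open polyline, stroke `#ff0000` → score (S430, F1857). Machine vertices: (9.6851,40.1120) → (216.8099,69.3007) → (334.2729,43.4510) → (353.4887,77.9486) → (316.8004,22.2178) → (32.7261,74.8740). Open path.

**Shape 2** — `<path>` open polyline, stroke `#ff0000` → score (S430, F1857). Machine vertices: (288.5916,23.0699) → (346.1110,47.7151) → (295.3072,30.8571) → (60.6316,55.8769) → (142.2289,34.7885) → (352.1763,30.6819). Open path.

**Shape 3** — `<path>` rectangle, stroke `#ff0000` → score (S430, F1857). Machine vertices: (66.0303,65.4216) → (138.6072,65.4216) → (138.6072,56.0456) → (66.0303,56.0456) → (66.0303,65.4216). Closed: final G1 returns to the first vertex.

**Shape 4** — `<path>` regular polygon, stroke `#ff0000` → score (S430, F1857). Machine vertices: (280.6005,39.2863) → (277.4313,42.8701) → (278.2572,47.5823) → (282.4564,49.8747) → (286.8667,48.0209) → (288.1671,43.4169) → (285.3784,39.5297) → (280.6005,39.2863). Closed: final G1 returns to the first vertex.

**Shape 5** — `<circle>` circle, stroke `#ff0000` → score (S430, F1857). Machine vertices: (123.0208,43.2494) → (112.7960,67.9342) → (88.1112,78.1590) → (63.4264,67.9342) → (53.2016,43.2494) → (63.4264,18.5646) → (88.1112,8.3398) → (112.7960,18.5646) → (123.0208,43.2494). Closed: final G1 returns to the first vertex.

**Shape 6** — `<path>` quadratic bezier, stroke `#ff0000` → score (S430, F1857). Control points (SVG): P0=(292.1338,49.7577), P1=(325.8547,82.1996), P2=(316.7239,55.4678); sampled at t=k/4. Machine vertices: (292.1338,39.5128) → (306.3160,26.9902) → (315.1418,21.8643) → (318.6111,24.1352) → (316.7239,33.8027). Open path.

G21
G90
G0 X9.6851 Y40.1120
M3 S430
G1 X216.8099 Y69.3007 F1857
G1 X334.2729 Y43.4510
G1 X353.4887 Y77.9486
G1 X316.8004 Y22.2178
G1 X32.7261 Y74.8740
M5
G0 X288.5916 Y23.0699
M3 S430
G1 X346.1110 Y47.7151 F1857
G1 X295.3072 Y30.8571
G1 X60.6316 Y55.8769
G1 X142.2289 Y34.7885
G1 X352.1763 Y30.6819
M5
G0 X66.0303 Y65.4216
M3 S430
G1 X138.6072 Y65.4216 F1857
G1 X138.6072 Y56.0456
G1 X66.0303 Y56.0456
G1 X66.0303 Y65.4216
M5
G0 X280.6005 Y39.2863
M3 S430
G1 X277.4313 Y42.8701 F1857
G1 X278.2572 Y47.5823
G1 X282.4564 Y49.8747
G1 X286.8667 Y48.0209
G1 X288.1671 Y43.4169
G1 X285.3784 Y39.5297
G1 X280.6005 Y39.2863
M5
G0 X123.0208 Y43.2494
M3 S430
G1 X112.7960 Y67.9342 F1857
G1 X88.1112 Y78.1590
G1 X63.4264 Y67.9342
G1 X53.2016 Y43.2494
G1 X63.4264 Y18.5646
G1 X88.1112 Y8.3398
G1 X112.7960 Y18.5646
G1 X123.0208 Y43.2494
M5
G0 X292.1338 Y39.5128
M3 S430
G1 X306.3160 Y26.9902 F1857
G1 X315.1418 Y21.8643
G1 X318.6111 Y24.1352
G1 X316.7239 Y33.8027
M5
G0 X0.0000 Y0.0000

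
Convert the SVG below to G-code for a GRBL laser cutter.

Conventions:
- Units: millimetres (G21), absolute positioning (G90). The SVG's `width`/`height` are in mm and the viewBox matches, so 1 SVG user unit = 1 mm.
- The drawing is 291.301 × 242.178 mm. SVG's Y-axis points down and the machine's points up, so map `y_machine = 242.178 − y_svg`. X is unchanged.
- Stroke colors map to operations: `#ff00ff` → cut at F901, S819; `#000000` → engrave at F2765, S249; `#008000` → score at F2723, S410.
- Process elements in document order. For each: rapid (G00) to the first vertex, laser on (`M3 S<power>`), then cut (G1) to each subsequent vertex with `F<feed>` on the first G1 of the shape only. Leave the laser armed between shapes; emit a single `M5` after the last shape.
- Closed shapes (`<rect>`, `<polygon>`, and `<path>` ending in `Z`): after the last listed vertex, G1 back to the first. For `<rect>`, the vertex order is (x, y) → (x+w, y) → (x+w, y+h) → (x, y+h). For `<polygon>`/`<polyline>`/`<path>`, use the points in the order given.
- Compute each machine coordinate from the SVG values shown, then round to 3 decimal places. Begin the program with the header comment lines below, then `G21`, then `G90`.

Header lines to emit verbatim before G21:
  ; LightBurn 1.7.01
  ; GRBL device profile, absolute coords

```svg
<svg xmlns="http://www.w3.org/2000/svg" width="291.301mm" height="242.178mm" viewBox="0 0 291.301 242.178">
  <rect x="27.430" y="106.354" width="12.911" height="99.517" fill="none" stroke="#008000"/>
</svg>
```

; LightBurn 1.7.01
; GRBL device profile, absolute coords
G21
G90
G00 X27.430 Y135.824
M3 S410
G1 X40.341 Y135.824 F2723
G1 X40.341 Y36.307
G1 X27.430 Y36.307
G1 X27.430 Y135.824
M5

Since the viewBox matches the mm dimensions, user units are millimetres directly. The only transform is the Y-flip y_m = 242.178 − y_svg.

Shape 1 is a rectangle drawn with `<rect>`. Its stroke #008000 means score at S410, F2723. After flipping Y the toolpath is (27.430,135.824) → (40.341,135.824) → (40.341,36.307) → (27.430,36.307) → (27.430,135.824), returning to the start.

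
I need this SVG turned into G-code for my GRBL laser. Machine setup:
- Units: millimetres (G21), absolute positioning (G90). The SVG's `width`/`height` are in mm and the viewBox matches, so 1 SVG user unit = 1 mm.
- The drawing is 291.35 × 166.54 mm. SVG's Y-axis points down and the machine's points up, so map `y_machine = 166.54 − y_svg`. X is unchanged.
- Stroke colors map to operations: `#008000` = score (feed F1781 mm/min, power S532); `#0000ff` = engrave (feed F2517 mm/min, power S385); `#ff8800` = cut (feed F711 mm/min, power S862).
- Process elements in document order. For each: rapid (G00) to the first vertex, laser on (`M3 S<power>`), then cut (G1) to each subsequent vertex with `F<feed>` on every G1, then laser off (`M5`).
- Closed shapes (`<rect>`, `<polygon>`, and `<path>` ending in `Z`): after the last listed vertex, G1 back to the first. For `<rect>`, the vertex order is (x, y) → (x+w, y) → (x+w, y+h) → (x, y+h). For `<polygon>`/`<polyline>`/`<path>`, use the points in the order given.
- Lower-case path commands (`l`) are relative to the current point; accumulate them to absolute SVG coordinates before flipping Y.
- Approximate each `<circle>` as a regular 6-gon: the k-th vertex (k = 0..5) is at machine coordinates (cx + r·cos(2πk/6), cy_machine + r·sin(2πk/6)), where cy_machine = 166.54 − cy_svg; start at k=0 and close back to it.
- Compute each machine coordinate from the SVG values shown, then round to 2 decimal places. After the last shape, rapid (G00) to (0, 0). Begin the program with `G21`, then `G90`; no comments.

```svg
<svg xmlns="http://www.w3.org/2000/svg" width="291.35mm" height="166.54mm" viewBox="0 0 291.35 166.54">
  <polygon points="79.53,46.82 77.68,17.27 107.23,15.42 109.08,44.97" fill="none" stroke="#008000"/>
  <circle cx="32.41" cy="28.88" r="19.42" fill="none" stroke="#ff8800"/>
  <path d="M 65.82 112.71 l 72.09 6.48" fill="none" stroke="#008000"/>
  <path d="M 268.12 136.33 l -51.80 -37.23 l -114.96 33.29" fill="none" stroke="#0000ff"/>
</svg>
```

G21
G90
G00 X79.53 Y119.72
M3 S532
G1 X77.68 Y149.27 F1781
G1 X107.23 Y151.12 F1781
G1 X109.08 Y121.57 F1781
G1 X79.53 Y119.72 F1781
M5
G00 X51.83 Y137.66
M3 S862
G1 X42.12 Y154.48 F711
G1 X22.70 Y154.48 F711
G1 X12.99 Y137.66 F711
G1 X22.70 Y120.84 F711
G1 X42.12 Y120.84 F711
G1 X51.83 Y137.66 F711
M5
G00 X65.82 Y53.83
M3 S532
G1 X137.91 Y47.35 F1781
M5
G00 X268.12 Y30.21
M3 S385
G1 X216.32 Y67.44 F2517
G1 X101.36 Y34.15 F2517
M5
G00 X0.00 Y0.00

1 u = 1 mm; y_m = 166.54 − y.

[1] `<polygon>` regular polygon, #008000→score S532 F1781: (79.53,119.72) → (77.68,149.27) → (107.23,151.12) → (109.08,121.57) → (79.53,119.72) (closed)

[2] `<circle>` circle, #ff8800→cut S862 F711: (51.83,137.66) → (42.12,154.48) → (22.70,154.48) → (12.99,137.66) → (22.70,120.84) → (42.12,120.84) → (51.83,137.66) (closed)

[3] `<path>` line segment, #008000→score S532 F1781: (65.82,53.83) → (137.91,47.35)

[4] `<path>` open polyline, #0000ff→engrave S385 F2517: (268.12,30.21) → (216.32,67.44) → (101.36,34.15)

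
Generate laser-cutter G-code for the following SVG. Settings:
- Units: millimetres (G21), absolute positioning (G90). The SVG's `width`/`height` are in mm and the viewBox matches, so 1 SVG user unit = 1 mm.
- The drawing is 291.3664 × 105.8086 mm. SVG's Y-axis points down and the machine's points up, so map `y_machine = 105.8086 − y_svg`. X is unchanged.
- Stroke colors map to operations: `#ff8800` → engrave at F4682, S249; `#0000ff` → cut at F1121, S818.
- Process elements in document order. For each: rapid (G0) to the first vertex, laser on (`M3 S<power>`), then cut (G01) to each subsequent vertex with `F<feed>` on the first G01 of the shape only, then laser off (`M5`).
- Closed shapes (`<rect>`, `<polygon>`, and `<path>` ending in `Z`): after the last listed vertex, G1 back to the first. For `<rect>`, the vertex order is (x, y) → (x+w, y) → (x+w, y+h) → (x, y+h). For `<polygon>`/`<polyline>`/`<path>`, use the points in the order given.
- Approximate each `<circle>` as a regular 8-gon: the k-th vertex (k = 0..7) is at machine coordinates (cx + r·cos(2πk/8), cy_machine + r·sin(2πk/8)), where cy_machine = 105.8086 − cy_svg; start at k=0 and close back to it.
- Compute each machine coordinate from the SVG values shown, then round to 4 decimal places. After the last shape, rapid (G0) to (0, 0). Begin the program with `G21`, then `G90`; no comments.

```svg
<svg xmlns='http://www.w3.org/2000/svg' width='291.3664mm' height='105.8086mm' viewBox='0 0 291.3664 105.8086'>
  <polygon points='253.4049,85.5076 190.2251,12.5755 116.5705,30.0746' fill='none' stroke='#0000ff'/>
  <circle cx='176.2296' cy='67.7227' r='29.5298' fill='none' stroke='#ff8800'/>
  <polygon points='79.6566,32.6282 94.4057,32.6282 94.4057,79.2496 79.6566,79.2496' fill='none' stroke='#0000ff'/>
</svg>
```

viewBox `0 0 291.3664 105.8086` with mm width/height → 1 unit = 1 mm. Flip: y_m = 105.8086 − y_svg.

**Shape 1** — `<polygon>` closed polygon, stroke `#0000ff` → cut (S818, F1121). Machine vertices: (253.4049,20.3010) → (190.2251,93.2331) → (116.5705,75.7340) → (253.4049,20.3010). Closed: final G1 returns to the first vertex.

**Shape 2** — `<circle>` circle, stroke `#ff8800` → engrave (S249, F4682). Machine vertices: (205.7594,38.0859) → (197.1103,58.9666) → (176.2296,67.6157) → (155.3489,58.9666) → (146.6998,38.0859) → (155.3489,17.2052) → (176.2296,8.5561) → (197.1103,17.2052) → (205.7594,38.0859). Closed: final G1 returns to the first vertex.

**Shape 3** — `<polygon>` rectangle, stroke `#0000ff` → cut (S818, F1121). Machine vertices: (79.6566,73.1804) → (94.4057,73.1804) → (94.4057,26.5590) → (79.6566,26.5590) → (79.6566,73.1804). Closed: final G1 returns to the first vertex.

G21
G90
G0 X253.4049 Y20.3010
M3 S818
G01 X190.2251 Y93.2331 F1121
G01 X116.5705 Y75.7340
G01 X253.4049 Y20.3010
M5
G0 X205.7594 Y38.0859
M3 S249
G01 X197.1103 Y58.9666 F4682
G01 X176.2296 Y67.6157
G01 X155.3489 Y58.9666
G01 X146.6998 Y38.0859
G01 X155.3489 Y17.2052
G01 X176.2296 Y8.5561
G01 X197.1103 Y17.2052
G01 X205.7594 Y38.0859
M5
G0 X79.6566 Y73.1804
M3 S818
G01 X94.4057 Y73.1804 F1121
G01 X94.4057 Y26.5590
G01 X79.6566 Y26.5590
G01 X79.6566 Y73.1804
M5
G0 X0.0000 Y0.0000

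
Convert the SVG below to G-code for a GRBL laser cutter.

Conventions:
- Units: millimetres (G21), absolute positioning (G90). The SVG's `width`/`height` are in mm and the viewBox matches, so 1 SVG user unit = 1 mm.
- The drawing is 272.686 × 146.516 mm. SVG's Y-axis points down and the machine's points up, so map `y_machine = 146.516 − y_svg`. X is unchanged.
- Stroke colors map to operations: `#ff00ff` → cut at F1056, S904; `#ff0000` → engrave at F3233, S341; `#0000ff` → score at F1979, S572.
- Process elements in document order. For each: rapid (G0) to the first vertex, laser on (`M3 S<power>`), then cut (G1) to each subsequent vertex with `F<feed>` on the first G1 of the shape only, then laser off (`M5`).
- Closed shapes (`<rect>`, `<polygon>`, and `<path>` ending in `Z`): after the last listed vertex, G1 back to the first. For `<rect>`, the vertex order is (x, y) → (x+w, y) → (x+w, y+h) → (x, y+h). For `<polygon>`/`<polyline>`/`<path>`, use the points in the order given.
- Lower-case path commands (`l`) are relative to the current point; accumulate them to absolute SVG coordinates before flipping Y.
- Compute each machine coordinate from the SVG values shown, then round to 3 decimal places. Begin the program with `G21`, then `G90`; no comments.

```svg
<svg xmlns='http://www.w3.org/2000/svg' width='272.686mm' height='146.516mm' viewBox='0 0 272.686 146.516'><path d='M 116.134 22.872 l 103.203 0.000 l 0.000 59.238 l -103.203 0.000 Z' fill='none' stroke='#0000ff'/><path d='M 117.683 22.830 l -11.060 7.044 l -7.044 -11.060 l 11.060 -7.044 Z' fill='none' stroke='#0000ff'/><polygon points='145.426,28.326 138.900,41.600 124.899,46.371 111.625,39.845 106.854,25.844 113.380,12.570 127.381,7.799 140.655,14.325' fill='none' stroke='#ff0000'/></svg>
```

Since the viewBox matches the mm dimensions, user units are millimetres directly. The only transform is the Y-flip y_m = 146.516 − y_svg.

Shape 1 is a rectangle drawn with `<path>`. Its stroke #0000ff means score at S572, F1979. After flipping Y the toolpath is (116.134,123.644) → (219.337,123.644) → (219.337,64.406) → (116.134,64.406) → (116.134,123.644), returning to the start.

Shape 2 is a regular polygon drawn with `<path>`. Its stroke #0000ff means score at S572, F1979. After flipping Y the toolpath is (117.683,123.686) → (106.623,116.642) → (99.579,127.702) → (110.639,134.746) → (117.683,123.686), returning to the start.

Shape 3 is a regular polygon drawn with `<polygon>`. Its stroke #ff0000 means engrave at S341, F3233. After flipping Y the toolpath is (145.426,118.190) → (138.900,104.916) → (124.899,100.145) → (111.625,106.671) → (106.854,120.672) → (113.380,133.946) → (127.381,138.717) → (140.655,132.191) → (145.426,118.190), returning to the start.

G21
G90
G0 X116.134 Y123.644
M3 S572
G1 X219.337 Y123.644 F1979
G1 X219.337 Y64.406
G1 X116.134 Y64.406
G1 X116.134 Y123.644
M5
G0 X117.683 Y123.686
M3 S572
G1 X106.623 Y116.642 F1979
G1 X99.579 Y127.702
G1 X110.639 Y134.746
G1 X117.683 Y123.686
M5
G0 X145.426 Y118.190
M3 S341
G1 X138.900 Y104.916 F3233
G1 X124.899 Y100.145
G1 X111.625 Y106.671
G1 X106.854 Y120.672
G1 X113.380 Y133.946
G1 X127.381 Y138.717
G1 X140.655 Y132.191
G1 X145.426 Y118.190
M5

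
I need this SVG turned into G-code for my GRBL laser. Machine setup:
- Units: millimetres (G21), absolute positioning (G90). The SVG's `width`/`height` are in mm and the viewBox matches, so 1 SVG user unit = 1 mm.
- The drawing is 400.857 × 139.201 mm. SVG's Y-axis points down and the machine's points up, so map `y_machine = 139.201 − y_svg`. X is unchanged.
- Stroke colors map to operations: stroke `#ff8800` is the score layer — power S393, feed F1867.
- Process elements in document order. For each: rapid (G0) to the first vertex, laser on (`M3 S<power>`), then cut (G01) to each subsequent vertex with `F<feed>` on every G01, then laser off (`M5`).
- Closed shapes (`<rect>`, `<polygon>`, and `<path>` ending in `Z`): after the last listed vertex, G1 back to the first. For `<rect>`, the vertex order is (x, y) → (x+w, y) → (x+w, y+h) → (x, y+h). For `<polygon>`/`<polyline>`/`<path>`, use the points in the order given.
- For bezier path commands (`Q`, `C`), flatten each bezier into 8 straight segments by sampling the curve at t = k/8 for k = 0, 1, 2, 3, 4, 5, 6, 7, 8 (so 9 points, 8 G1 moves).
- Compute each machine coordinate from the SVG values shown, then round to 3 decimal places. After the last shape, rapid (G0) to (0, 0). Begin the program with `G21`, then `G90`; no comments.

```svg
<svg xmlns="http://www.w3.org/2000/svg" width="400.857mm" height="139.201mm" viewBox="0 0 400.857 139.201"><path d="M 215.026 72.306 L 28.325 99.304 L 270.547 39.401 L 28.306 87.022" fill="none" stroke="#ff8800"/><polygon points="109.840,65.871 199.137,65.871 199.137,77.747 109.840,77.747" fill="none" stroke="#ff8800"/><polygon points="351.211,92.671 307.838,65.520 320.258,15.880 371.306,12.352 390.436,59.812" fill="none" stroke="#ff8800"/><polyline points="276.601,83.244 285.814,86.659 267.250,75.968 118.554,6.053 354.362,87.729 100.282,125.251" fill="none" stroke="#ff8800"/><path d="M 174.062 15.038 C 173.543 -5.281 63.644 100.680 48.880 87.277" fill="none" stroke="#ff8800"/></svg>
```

Since the viewBox matches the mm dimensions, user units are millimetres directly. The only transform is the Y-flip y_m = 139.201 − y_svg.

Shape 1 is a open polyline drawn with `<path>`. Its stroke #ff8800 means score at S393, F1867. After flipping Y the toolpath is (215.026,66.895) → (28.325,39.897) → (270.547,99.800) → (28.306,52.179).

Shape 2 is a rectangle drawn with `<polygon>`. Its stroke #ff8800 means score at S393, F1867. After flipping Y the toolpath is (109.840,73.330) → (199.137,73.330) → (199.137,61.454) → (109.840,61.454) → (109.840,73.330), returning to the start.

Shape 3 is a regular polygon drawn with `<polygon>`. Its stroke #ff8800 means score at S393, F1867. After flipping Y the toolpath is (351.211,46.530) → (307.838,73.681) → (320.258,123.321) → (371.306,126.849) → (390.436,79.389) → (351.211,46.530), returning to the start.

Shape 4 is a open polyline drawn with `<polyline>`. Its stroke #ff8800 means score at S393, F1867. After flipping Y the toolpath is (276.601,55.957) → (285.814,52.542) → (267.250,63.233) → (118.554,133.148) → (354.362,51.472) → (100.282,13.950).

Shape 5 is a cubic bezier drawn with `<path>`. Its stroke #ff8800 means score at S393, F1867. After flipping Y the toolpath is (174.062,124.163) → (169.140,126.343) → (156.360,119.563) → (138.118,106.701) → (116.813,90.637) → (94.840,74.248) → (74.595,60.414) → (58.477,52.013) → (48.880,51.924).

G21
G90
G0 X215.026 Y66.895
M3 S393
G01 X28.325 Y39.897 F1867
G01 X270.547 Y99.800 F1867
G01 X28.306 Y52.179 F1867
M5
G0 X109.840 Y73.330
M3 S393
G01 X199.137 Y73.330 F1867
G01 X199.137 Y61.454 F1867
G01 X109.840 Y61.454 F1867
G01 X109.840 Y73.330 F1867
M5
G0 X351.211 Y46.530
M3 S393
G01 X307.838 Y73.681 F1867
G01 X320.258 Y123.321 F1867
G01 X371.306 Y126.849 F1867
G01 X390.436 Y79.389 F1867
G01 X351.211 Y46.530 F1867
M5
G0 X276.601 Y55.957
M3 S393
G01 X285.814 Y52.542 F1867
G01 X267.250 Y63.233 F1867
G01 X118.554 Y133.148 F1867
G01 X354.362 Y51.472 F1867
G01 X100.282 Y13.950 F1867
M5
G0 X174.062 Y124.163
M3 S393
G01 X169.140 Y126.343 F1867
G01 X156.360 Y119.563 F1867
G01 X138.118 Y106.701 F1867
G01 X116.813 Y90.637 F1867
G01 X94.840 Y74.248 F1867
G01 X74.595 Y60.414 F1867
G01 X58.477 Y52.013 F1867
G01 X48.880 Y51.924 F1867
M5
G0 X0.000 Y0.000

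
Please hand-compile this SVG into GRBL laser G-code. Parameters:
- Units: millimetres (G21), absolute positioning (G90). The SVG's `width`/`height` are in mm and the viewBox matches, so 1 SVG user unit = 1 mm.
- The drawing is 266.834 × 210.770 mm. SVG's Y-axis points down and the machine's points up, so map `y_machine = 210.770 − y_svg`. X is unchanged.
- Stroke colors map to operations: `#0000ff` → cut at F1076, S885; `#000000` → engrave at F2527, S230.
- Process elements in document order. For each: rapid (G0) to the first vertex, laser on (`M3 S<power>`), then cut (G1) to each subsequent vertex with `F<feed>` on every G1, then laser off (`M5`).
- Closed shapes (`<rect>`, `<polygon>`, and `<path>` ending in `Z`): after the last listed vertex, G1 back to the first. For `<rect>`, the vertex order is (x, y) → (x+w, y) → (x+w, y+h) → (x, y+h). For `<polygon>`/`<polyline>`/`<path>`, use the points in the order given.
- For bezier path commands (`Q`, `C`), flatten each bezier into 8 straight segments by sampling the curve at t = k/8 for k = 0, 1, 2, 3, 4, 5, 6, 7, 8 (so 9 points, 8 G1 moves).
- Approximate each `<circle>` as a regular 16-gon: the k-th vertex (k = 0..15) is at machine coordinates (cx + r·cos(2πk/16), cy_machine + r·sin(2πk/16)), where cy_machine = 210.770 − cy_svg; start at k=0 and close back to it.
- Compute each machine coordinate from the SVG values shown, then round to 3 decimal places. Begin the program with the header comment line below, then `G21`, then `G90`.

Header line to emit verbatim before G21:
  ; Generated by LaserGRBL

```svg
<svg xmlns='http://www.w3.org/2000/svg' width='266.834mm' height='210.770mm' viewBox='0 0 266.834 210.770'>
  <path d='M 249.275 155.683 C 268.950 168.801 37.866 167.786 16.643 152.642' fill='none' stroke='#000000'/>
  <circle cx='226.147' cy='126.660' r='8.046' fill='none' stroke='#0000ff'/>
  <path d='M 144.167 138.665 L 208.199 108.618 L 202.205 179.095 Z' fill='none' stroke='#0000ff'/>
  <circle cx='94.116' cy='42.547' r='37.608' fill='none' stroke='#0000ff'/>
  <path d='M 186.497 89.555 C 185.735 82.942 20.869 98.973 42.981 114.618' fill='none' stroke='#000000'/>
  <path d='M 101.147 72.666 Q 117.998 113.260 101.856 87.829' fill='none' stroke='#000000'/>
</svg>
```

; Generated by LaserGRBL
G21
G90
G0 X249.275 Y55.087
M3 S230
G1 X245.798 Y50.830 F2527
G1 X224.211 Y47.898 F2527
G1 X189.911 Y46.291 F2527
G1 X148.296 Y46.009 F2527
G1 X104.763 Y47.052 F2527
G1 X64.712 Y49.419 F2527
G1 X33.539 Y53.111 F2527
G1 X16.643 Y58.128 F2527
M5
G0 X234.193 Y84.110
M3 S885
G1 X233.581 Y87.189 F1076
G1 X231.836 Y89.799 F1076
G1 X229.226 Y91.544 F1076
G1 X226.147 Y92.156 F1076
G1 X223.068 Y91.544 F1076
G1 X220.458 Y89.799 F1076
G1 X218.713 Y87.189 F1076
G1 X218.101 Y84.110 F1076
G1 X218.713 Y81.031 F1076
G1 X220.458 Y78.421 F1076
G1 X223.068 Y76.676 F1076
G1 X226.147 Y76.064 F1076
G1 X229.226 Y76.676 F1076
G1 X231.836 Y78.421 F1076
G1 X233.581 Y81.031 F1076
G1 X234.193 Y84.110 F1076
M5
G0 X144.167 Y72.105
M3 S885
G1 X208.199 Y102.152 F1076
G1 X202.205 Y31.675 F1076
G1 X144.167 Y72.105 F1076
M5
G0 X131.724 Y168.223
M3 S885
G1 X128.861 Y182.615 F1076
G1 X120.709 Y194.816 F1076
G1 X108.508 Y202.968 F1076
G1 X94.116 Y205.831 F1076
G1 X79.724 Y202.968 F1076
G1 X67.523 Y194.816 F1076
G1 X59.371 Y182.615 F1076
G1 X56.508 Y168.223 F1076
G1 X59.371 Y153.831 F1076
G1 X67.523 Y141.630 F1076
G1 X79.724 Y133.478 F1076
G1 X94.116 Y130.615 F1076
G1 X108.508 Y133.478 F1076
G1 X120.709 Y141.630 F1076
G1 X128.861 Y153.831 F1076
G1 X131.724 Y168.223 F1076
M5
G0 X186.497 Y121.215
M3 S230
G1 X179.205 Y122.678 F2527
G1 X160.642 Y122.289 F2527
G1 X134.922 Y120.316 F2527
G1 X106.161 Y117.030 F2527
G1 X78.472 Y112.701 F2527
G1 X55.970 Y107.598 F2527
G1 X42.768 Y101.992 F2527
G1 X42.981 Y96.152 F2527
M5
G0 X101.147 Y138.104
M3 S230
G1 X104.844 Y128.987 F2527
G1 X107.510 Y121.934 F2527
G1 X109.146 Y116.943 F2527
G1 X109.750 Y114.016 F2527
G1 X109.323 Y113.153 F2527
G1 X107.865 Y114.352 F2527
G1 X105.376 Y117.615 F2527
G1 X101.856 Y122.941 F2527
M5

1 u = 1 mm; y_m = 210.770 − y.

[1] `<path>` cubic bezier, #000000→engrave S230 F2527: (249.275,55.087) → (245.798,50.830) → (224.211,47.898) → (189.911,46.291) → (148.296,46.009) → (104.763,47.052) → (64.712,49.419) → (33.539,53.111) → (16.643,58.128)

[2] `<circle>` circle, #0000ff→cut S885 F1076: (234.193,84.110) → (233.581,87.189) → (231.836,89.799) → (229.226,91.544) → (226.147,92.156) → (223.068,91.544) → (220.458,89.799) → (218.713,87.189) → (218.101,84.110) → (218.713,81.031) → (220.458,78.421) → (223.068,76.676) → (226.147,76.064) → (229.226,76.676) → (231.836,78.421) → (233.581,81.031) → (234.193,84.110) (closed)

[3] `<path>` regular polygon, #0000ff→cut S885 F1076: (144.167,72.105) → (208.199,102.152) → (202.205,31.675) → (144.167,72.105) (closed)

[4] `<circle>` circle, #0000ff→cut S885 F1076: (131.724,168.223) → (128.861,182.615) → (120.709,194.816) → (108.508,202.968) → (94.116,205.831) → (79.724,202.968) → (67.523,194.816) → (59.371,182.615) → (56.508,168.223) → (59.371,153.831) → (67.523,141.630) → (79.724,133.478) → (94.116,130.615) → (108.508,133.478) → (120.709,141.630) → (128.861,153.831) → (131.724,168.223) (closed)

[5] `<path>` cubic bezier, #000000→engrave S230 F2527: (186.497,121.215) → (179.205,122.678) → (160.642,122.289) → (134.922,120.316) → (106.161,117.030) → (78.472,112.701) → (55.970,107.598) → (42.768,101.992) → (42.981,96.152)

[6] `<path>` quadratic bezier, #000000→engrave S230 F2527: (101.147,138.104) → (104.844,128.987) → (107.510,121.934) → (109.146,116.943) → (109.750,114.016) → (109.323,113.153) → (107.865,114.352) → (105.376,117.615) → (101.856,122.941)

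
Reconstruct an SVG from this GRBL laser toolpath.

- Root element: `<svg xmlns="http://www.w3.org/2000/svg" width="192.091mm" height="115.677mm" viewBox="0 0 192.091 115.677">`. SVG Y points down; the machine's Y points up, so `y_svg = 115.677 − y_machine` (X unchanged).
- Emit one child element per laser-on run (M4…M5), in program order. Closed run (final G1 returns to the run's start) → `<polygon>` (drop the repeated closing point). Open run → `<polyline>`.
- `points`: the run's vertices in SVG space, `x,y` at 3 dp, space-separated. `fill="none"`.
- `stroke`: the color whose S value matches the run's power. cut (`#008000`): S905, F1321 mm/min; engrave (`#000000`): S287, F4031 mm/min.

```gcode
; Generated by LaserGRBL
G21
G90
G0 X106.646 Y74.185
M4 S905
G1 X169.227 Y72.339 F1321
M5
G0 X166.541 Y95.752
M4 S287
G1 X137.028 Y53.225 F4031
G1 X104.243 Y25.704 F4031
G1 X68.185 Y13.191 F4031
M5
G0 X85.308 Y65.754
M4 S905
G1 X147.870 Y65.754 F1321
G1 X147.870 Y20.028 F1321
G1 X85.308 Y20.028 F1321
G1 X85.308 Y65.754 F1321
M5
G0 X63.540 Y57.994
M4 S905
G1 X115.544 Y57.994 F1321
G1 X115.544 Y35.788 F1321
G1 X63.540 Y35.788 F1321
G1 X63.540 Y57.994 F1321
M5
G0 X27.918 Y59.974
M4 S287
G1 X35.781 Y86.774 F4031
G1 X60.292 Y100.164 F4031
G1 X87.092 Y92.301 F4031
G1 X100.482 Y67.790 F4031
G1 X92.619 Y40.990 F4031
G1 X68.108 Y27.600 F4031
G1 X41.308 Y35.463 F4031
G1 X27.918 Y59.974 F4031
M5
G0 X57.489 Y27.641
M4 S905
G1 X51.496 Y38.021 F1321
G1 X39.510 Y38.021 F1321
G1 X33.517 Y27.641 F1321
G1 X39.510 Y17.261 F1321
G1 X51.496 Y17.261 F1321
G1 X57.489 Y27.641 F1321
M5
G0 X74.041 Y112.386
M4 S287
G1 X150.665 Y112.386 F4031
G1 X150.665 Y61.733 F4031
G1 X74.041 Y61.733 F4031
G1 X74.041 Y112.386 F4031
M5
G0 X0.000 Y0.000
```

y_svg = 115.677 − y_m.

[1] S905→`#008000` (cut); open run; points: 106.646,41.492 169.227,43.338

[2] S287→`#000000` (engrave); open run; points: 166.541,19.925 137.028,62.452 104.243,89.973 68.185,102.486

[3] S905→`#008000` (cut); closed run; points: 85.308,49.923 147.870,49.923 147.870,95.649 85.308,95.649

[4] S905→`#008000` (cut); closed run; points: 63.540,57.683 115.544,57.683 115.544,79.889 63.540,79.889

[5] S287→`#000000` (engrave); closed run; points: 27.918,55.703 35.781,28.903 60.292,15.513 87.092,23.376 100.482,47.887 92.619,74.687 68.108,88.077 41.308,80.214

[6] S905→`#008000` (cut); closed run; points: 57.489,88.036 51.496,77.656 39.510,77.656 33.517,88.036 39.510,98.416 51.496,98.416

[7] S287→`#000000` (engrave); closed run; points: 74.041,3.291 150.665,3.291 150.665,53.944 74.041,53.944

<svg xmlns="http://www.w3.org/2000/svg" width="192.091mm" height="115.677mm" viewBox="0 0 192.091 115.677">
  <polyline points="106.646,41.492 169.227,43.338" fill="none" stroke="#008000"/>
  <polyline points="166.541,19.925 137.028,62.452 104.243,89.973 68.185,102.486" fill="none" stroke="#000000"/>
  <polygon points="85.308,49.923 147.870,49.923 147.870,95.649 85.308,95.649" fill="none" stroke="#008000"/>
  <polygon points="63.540,57.683 115.544,57.683 115.544,79.889 63.540,79.889" fill="none" stroke="#008000"/>
  <polygon points="27.918,55.703 35.781,28.903 60.292,15.513 87.092,23.376 100.482,47.887 92.619,74.687 68.108,88.077 41.308,80.214" fill="none" stroke="#000000"/>
  <polygon points="57.489,88.036 51.496,77.656 39.510,77.656 33.517,88.036 39.510,98.416 51.496,98.416" fill="none" stroke="#008000"/>
  <polygon points="74.041,3.291 150.665,3.291 150.665,53.944 74.041,53.944" fill="none" stroke="#000000"/>
</svg>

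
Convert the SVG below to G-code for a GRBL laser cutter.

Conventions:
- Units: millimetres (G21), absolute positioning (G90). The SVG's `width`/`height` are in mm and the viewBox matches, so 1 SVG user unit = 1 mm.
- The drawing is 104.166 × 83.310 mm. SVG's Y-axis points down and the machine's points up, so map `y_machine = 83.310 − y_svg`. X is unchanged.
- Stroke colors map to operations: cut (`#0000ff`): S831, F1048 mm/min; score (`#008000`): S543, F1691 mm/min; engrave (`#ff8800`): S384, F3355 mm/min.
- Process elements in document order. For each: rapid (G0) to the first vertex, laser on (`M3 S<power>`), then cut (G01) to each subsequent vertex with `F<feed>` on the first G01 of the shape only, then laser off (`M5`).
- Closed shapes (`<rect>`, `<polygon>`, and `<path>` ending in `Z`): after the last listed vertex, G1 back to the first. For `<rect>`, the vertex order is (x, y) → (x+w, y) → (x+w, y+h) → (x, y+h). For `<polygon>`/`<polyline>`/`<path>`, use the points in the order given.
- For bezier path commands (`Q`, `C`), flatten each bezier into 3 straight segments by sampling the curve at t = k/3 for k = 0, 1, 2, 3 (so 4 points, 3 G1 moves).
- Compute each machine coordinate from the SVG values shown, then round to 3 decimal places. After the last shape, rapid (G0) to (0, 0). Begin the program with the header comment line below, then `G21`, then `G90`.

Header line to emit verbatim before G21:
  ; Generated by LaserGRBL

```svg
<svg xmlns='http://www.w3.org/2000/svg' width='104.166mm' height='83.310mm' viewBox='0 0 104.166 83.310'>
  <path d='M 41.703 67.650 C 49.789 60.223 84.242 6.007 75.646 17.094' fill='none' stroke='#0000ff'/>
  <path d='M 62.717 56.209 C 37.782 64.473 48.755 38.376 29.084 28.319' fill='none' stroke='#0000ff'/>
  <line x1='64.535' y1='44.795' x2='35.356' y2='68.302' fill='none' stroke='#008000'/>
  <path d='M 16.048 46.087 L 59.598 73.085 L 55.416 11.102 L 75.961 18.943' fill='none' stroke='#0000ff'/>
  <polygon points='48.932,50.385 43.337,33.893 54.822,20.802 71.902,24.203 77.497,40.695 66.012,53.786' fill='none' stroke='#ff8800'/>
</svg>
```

viewBox `0 0 104.166 83.310` with mm width/height → 1 unit = 1 mm. Flip: y_m = 83.310 − y_svg.

**Shape 1** — `<path>` cubic bezier, stroke `#0000ff` → cut (S831, F1048). Control points (SVG): P0=(41.703,67.650), P1=(49.789,60.223), P2=(84.242,6.007), P3=(75.646,17.094); sampled at t=k/3. Machine vertices: (41.703,15.660) → (56.007,34.532) → (72.463,59.687) → (75.646,66.216). Open path.

**Shape 2** — `<path>` cubic bezier, stroke `#0000ff` → cut (S831, F1048). Control points (SVG): P0=(62.717,56.209), P1=(37.782,64.473), P2=(48.755,38.376), P3=(29.084,28.319); sampled at t=k/3. Machine vertices: (62.717,27.101) → (47.286,28.424) → (41.005,41.454) → (29.084,54.991). Open path.

**Shape 3** — `<line>` line segment, stroke `#008000` → score (S543, F1691). Machine vertices: (64.535,38.515) → (35.356,15.008). Open path.

**Shape 4** — `<path>` open polyline, stroke `#0000ff` → cut (S831, F1048). Machine vertices: (16.048,37.223) → (59.598,10.225) → (55.416,72.208) → (75.961,64.367). Open path.

**Shape 5** — `<polygon>` regular polygon, stroke `#ff8800` → engrave (S384, F3355). Machine vertices: (48.932,32.925) → (43.337,49.417) → (54.822,62.508) → (71.902,59.107) → (77.497,42.615) → (66.012,29.524) → (48.932,32.925). Closed: final G1 returns to the first vertex.

; Generated by LaserGRBL
G21
G90
G0 X41.703 Y15.660
M3 S831
G01 X56.007 Y34.532 F1048
G01 X72.463 Y59.687
G01 X75.646 Y66.216
M5
G0 X62.717 Y27.101
M3 S831
G01 X47.286 Y28.424 F1048
G01 X41.005 Y41.454
G01 X29.084 Y54.991
M5
G0 X64.535 Y38.515
M3 S543
G01 X35.356 Y15.008 F1691
M5
G0 X16.048 Y37.223
M3 S831
G01 X59.598 Y10.225 F1048
G01 X55.416 Y72.208
G01 X75.961 Y64.367
M5
G0 X48.932 Y32.925
M3 S384
G01 X43.337 Y49.417 F3355
G01 X54.822 Y62.508
G01 X71.902 Y59.107
G01 X77.497 Y42.615
G01 X66.012 Y29.524
G01 X48.932 Y32.925
M5
G0 X0.000 Y0.000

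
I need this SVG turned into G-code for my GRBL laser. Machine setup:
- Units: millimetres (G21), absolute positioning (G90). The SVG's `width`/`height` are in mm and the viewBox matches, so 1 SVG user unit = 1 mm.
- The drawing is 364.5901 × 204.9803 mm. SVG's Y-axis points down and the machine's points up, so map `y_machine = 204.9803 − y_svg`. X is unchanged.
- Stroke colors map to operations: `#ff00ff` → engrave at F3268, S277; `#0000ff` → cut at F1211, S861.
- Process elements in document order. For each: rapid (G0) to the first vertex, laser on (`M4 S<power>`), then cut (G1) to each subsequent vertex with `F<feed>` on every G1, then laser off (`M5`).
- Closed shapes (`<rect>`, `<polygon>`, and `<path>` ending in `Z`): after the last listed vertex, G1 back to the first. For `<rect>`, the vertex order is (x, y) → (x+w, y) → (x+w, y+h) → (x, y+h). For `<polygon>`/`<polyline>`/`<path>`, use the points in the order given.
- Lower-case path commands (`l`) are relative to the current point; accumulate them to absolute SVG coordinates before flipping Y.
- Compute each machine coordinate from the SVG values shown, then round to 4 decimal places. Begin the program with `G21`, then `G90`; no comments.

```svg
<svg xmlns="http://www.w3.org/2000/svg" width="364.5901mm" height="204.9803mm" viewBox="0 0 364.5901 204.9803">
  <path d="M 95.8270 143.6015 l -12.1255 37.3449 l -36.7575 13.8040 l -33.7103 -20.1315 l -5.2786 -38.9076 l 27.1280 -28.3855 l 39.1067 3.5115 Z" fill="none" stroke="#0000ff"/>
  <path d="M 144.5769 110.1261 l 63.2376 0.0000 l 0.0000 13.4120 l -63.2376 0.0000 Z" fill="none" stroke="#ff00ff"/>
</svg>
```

viewBox `0 0 364.5901 204.9803` with mm width/height → 1 unit = 1 mm. Flip: y_m = 204.9803 − y_svg.

**Shape 1** — `<path>` regular polygon, stroke `#0000ff` → cut (S861, F1211). Machine vertices: (95.8270,61.3788) → (83.7015,24.0339) → (46.9440,10.2299) → (13.2337,30.3614) → (7.9551,69.2690) → (35.0831,97.6545) → (74.1898,94.1430) → (95.8270,61.3788). Closed: final G1 returns to the first vertex.

**Shape 2** — `<path>` rectangle, stroke `#ff00ff` → engrave (S277, F3268). Machine vertices: (144.5769,94.8542) → (207.8145,94.8542) → (207.8145,81.4422) → (144.5769,81.4422) → (144.5769,94.8542). Closed: final G1 returns to the first vertex.

G21
G90
G0 X95.8270 Y61.3788
M4 S861
G1 X83.7015 Y24.0339 F1211
G1 X46.9440 Y10.2299 F1211
G1 X13.2337 Y30.3614 F1211
G1 X7.9551 Y69.2690 F1211
G1 X35.0831 Y97.6545 F1211
G1 X74.1898 Y94.1430 F1211
G1 X95.8270 Y61.3788 F1211
M5
G0 X144.5769 Y94.8542
M4 S277
G1 X207.8145 Y94.8542 F3268
G1 X207.8145 Y81.4422 F3268
G1 X144.5769 Y81.4422 F3268
G1 X144.5769 Y94.8542 F3268
M5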